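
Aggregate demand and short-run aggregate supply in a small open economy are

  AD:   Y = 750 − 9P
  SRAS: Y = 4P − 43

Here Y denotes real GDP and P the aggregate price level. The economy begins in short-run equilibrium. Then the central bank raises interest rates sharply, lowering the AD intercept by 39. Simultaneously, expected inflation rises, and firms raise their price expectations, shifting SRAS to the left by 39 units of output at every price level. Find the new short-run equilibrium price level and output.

After both shocks: AD is Y = 711 − 9P and SRAS is Y = 4P − 82.
Setting them equal: 793 = 13P, so P = 61.
Y = 711 − 9·61 = 162.

P = 61, Y = 162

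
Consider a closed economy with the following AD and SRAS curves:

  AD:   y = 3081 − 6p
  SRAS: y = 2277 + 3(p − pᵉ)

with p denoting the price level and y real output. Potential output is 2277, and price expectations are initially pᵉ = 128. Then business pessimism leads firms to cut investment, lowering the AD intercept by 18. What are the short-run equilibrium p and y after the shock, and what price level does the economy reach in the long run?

AD shifts left: new AD is y = 3063 − 6p. With pᵉ = 128, SRAS is y = 1893 + 3p.
Short run: 3063 − 6p = 1893 + 3p gives 1170 = 9p, so p = 130 and y = 3063 − 6·130 = 2283.
y = 2283 is above potential 2277; expectations adjust and SRAS shifts left until y = 2277.
Long run: on the new AD curve, 2277 = 3063 − 6p gives p = 131.

Short run: p = 130, y = 2283. Long run: p = 131.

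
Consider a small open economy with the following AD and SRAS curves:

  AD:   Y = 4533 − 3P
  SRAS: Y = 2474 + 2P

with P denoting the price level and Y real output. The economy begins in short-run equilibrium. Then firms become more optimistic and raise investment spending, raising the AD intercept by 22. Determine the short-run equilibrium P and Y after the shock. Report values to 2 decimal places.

P = 416.20, Y = 3306.40

This is a positive demand shock: AD shifts right.
New AD: Y = 4555 − 3P.
Set AD = SRAS: 4555 − 3P = 2474 + 2P, so 2081 = 5P and P = 416.20.
Substituting into AD, Y = 3306.40.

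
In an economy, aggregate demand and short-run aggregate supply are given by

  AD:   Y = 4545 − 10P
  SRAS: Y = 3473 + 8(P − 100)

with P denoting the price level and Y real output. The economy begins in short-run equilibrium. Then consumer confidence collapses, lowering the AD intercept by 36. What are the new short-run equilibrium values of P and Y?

P = 102, Y = 3489

This is a negative demand shock: AD shifts left.
New AD: Y = 4509 − 10P.
SRAS can be written Y = 2673 + 8P.
Set AD = SRAS: 4509 − 10P = 2673 + 8P, so 1836 = 18P and P = 102.
Y = 4509 − 10·102 = 3489.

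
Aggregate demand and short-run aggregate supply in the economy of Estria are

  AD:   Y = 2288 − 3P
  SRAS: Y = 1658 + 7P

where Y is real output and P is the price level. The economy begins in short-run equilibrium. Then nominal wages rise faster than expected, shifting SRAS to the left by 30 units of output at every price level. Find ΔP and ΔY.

This is a negative supply shock: SRAS shifts left.
New SRAS: Y = 1628 + 7P.
Set AD = SRAS: 2288 − 3P = 1628 + 7P, so 660 = 10P and P = 66.
Y = 2288 − 3·66 = 2090.
Initially P = 63, Y = 2099, so ΔP = +3 and ΔY = -9.

ΔP = +3, ΔY = -9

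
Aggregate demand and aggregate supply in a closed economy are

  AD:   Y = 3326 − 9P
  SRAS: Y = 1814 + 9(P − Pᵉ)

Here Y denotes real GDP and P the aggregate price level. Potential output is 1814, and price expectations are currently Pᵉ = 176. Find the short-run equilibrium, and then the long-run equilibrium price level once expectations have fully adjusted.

Short run: P = 172, Y = 1778. Long run: P = 168.

Short run: with Pᵉ = 176, SRAS is Y = 230 + 9P. Setting AD = SRAS gives 3096 = 18P, so P = 172 and Y = 3326 − 9·172 = 1778.
Output 1778 is below potential 1814, so over time expected prices fall and SRAS shifts right until Y returns to 1814.
Long run: Y = 1814 on the AD curve gives 1814 = 3326 − 9P, so P = 168.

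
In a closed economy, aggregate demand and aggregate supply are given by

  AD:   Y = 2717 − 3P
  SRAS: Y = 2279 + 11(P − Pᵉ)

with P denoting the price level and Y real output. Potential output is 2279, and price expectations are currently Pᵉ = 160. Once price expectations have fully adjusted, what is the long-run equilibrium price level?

Short run: with Pᵉ = 160, SRAS is Y = 519 + 11P. Setting AD = SRAS gives 2198 = 14P, so P = 157 and Y = 2717 − 3·157 = 2246.
Output 2246 is below potential 2279, so over time expected prices fall and SRAS shifts right until Y returns to 2279.
Long run: Y = 2279 on the AD curve gives 2279 = 2717 − 3P, so P = 146.

Long-run P = 146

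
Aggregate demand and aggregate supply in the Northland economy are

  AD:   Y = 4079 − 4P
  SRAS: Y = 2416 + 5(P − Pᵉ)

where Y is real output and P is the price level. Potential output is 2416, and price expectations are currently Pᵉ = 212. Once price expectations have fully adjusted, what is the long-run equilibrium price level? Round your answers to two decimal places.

Long-run P = 415.75

Short run: with Pᵉ = 212, SRAS is Y = 1356 + 5P. Setting AD = SRAS gives 2723 = 9P, so P = 302.56 and Y = 4079 − 4P = 2868.78.
Output 2868.78 is above potential 2416, so over time expected prices rise and SRAS shifts left until Y returns to 2416.
Long run: Y = 2416 on the AD curve gives 2416 = 4079 − 4P, so P = 415.75.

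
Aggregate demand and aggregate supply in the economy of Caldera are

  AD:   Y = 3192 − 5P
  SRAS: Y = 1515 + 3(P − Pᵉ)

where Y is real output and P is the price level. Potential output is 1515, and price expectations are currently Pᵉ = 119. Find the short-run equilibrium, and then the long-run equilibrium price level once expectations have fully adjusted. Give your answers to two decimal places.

Short run: with Pᵉ = 119, SRAS is Y = 1158 + 3P. Setting AD = SRAS gives 2034 = 8P, so P = 254.25 and Y = 3192 − 5P = 1920.75.
Output 1920.75 is above potential 1515, so over time expected prices rise and SRAS shifts left until Y returns to 1515.
Long run: Y = 1515 on the AD curve gives 1515 = 3192 − 5P, so P = 335.40.

Short run: P = 254.25, Y = 1920.75. Long run: P = 335.40.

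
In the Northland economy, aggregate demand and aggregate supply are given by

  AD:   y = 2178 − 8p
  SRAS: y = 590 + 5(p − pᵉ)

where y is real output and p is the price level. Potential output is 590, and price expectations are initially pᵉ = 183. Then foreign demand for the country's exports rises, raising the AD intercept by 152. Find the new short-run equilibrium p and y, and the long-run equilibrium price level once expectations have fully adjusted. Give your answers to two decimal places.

Short run: p = 204.23, y = 696.15. Long run: p = 217.50.

AD shifts right: new AD is y = 2330 − 8p. With pᵉ = 183, SRAS is y = 5p − 325.
Short run: 2330 − 8p = 5p − 325 gives 2655 = 13p, so p = 204.23 and y = 2330 − 8p = 696.15.
y = 696.15 is above potential 590; expectations adjust and SRAS shifts left until y = 590.
Long run: on the new AD curve, 590 = 2330 − 8p gives p = 217.50.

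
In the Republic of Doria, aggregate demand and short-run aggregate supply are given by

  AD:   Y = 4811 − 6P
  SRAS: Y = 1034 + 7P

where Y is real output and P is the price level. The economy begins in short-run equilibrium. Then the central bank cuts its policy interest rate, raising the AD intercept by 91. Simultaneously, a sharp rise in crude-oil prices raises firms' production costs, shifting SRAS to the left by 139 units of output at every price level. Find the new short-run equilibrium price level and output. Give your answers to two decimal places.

P = 308.23, Y = 3052.62

After both shocks: AD is Y = 4902 − 6P and SRAS is Y = 895 + 7P.
Setting them equal: 4007 = 13P, so P = 308.23.
Substituting into AD, Y = 3052.62.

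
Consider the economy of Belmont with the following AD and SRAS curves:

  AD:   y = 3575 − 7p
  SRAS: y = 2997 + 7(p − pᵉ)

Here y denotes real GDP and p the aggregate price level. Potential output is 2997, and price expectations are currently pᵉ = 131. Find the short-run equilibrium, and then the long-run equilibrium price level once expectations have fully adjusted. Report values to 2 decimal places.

Short run: p = 106.79, y = 2827.50. Long run: p = 82.57.

Short run: with pᵉ = 131, SRAS is y = 2080 + 7p. Setting AD = SRAS gives 1495 = 14p, so p = 106.79 and y = 3575 − 7p = 2827.50.
Output 2827.50 is below potential 2997, so over time expected prices fall and SRAS shifts right until y returns to 2997.
Long run: y = 2997 on the AD curve gives 2997 = 3575 − 7p, so p = 82.57.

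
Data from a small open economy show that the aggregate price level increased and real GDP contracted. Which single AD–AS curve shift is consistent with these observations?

SRAS shifted left

P rose and Y fell. An AD shift moves P and Y in the same direction; an SRAS shift moves them in opposite directions.
Here P and Y moved in opposite directions, so the SRAS curve shifted.
Since Y fell, SRAS shifted left.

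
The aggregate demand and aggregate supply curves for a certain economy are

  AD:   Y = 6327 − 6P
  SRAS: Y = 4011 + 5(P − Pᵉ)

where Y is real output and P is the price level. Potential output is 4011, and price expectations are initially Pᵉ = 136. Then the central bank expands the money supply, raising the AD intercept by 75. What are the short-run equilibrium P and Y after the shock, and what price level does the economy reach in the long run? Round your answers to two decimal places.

Short run: P = 279.18, Y = 4726.91. Long run: P = 398.50.

AD shifts right: new AD is Y = 6402 − 6P. With Pᵉ = 136, SRAS is Y = 3331 + 5P.
Short run: 6402 − 6P = 3331 + 5P gives 3071 = 11P, so P = 279.18 and Y = 6402 − 6P = 4726.91.
Y = 4726.91 is above potential 4011; expectations adjust and SRAS shifts left until Y = 4011.
Long run: on the new AD curve, 4011 = 6402 − 6P gives P = 398.50.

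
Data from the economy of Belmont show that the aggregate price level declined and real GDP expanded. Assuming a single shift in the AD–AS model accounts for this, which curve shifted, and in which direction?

SRAS shifted right

P fell and Y rose. An AD shift moves P and Y in the same direction; an SRAS shift moves them in opposite directions.
Here P and Y moved in opposite directions, so the SRAS curve shifted.
Since Y rose, SRAS shifted right.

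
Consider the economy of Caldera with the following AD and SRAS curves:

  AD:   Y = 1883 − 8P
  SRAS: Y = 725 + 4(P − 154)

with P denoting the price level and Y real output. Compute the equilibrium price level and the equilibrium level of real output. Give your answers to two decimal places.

Write SRAS as Y = 725 + 4P − 616 = 109 + 4P.
Set AD = SRAS: 1883 − 8P = 109 + 4P, so 1774 = 12P and P = 147.83.
Substituting into AD, Y = 1883 − 8P = 700.33.

P = 147.83, Y = 700.33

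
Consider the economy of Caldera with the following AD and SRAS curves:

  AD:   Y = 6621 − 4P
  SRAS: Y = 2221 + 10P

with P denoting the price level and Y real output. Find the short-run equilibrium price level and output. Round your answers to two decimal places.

Set AD = SRAS: 6621 − 4P = 2221 + 10P, so 4400 = 14P and P = 314.29.
Substituting into AD, Y = 6621 − 4P = 5363.86.

P = 314.29, Y = 5363.86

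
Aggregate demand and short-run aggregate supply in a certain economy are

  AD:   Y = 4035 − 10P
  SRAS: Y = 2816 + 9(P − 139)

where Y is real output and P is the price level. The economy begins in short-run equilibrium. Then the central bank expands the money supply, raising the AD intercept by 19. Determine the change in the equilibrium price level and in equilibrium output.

ΔP = +1, ΔY = +9

This is a positive demand shock: AD shifts right.
New AD: Y = 4054 − 10P.
SRAS can be written Y = 1565 + 9P.
Set AD = SRAS: 4054 − 10P = 1565 + 9P, so 2489 = 19P and P = 131.
Y = 4054 − 10·131 = 2744.
Initially P = 130, Y = 2735, so ΔP = +1 and ΔY = +9.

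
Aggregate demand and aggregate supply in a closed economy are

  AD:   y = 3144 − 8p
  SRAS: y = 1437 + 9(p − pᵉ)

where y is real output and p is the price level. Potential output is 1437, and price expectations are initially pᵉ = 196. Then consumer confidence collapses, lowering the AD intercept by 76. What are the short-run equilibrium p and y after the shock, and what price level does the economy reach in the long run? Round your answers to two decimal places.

AD shifts left: new AD is y = 3068 − 8p. With pᵉ = 196, SRAS is y = 9p − 327.
Short run: 3068 − 8p = 9p − 327 gives 3395 = 17p, so p = 199.71 and y = 3068 − 8p = 1470.35.
y = 1470.35 is above potential 1437; expectations adjust and SRAS shifts left until y = 1437.
Long run: on the new AD curve, 1437 = 3068 − 8p gives p = 203.88.

Short run: p = 199.71, y = 1470.35. Long run: p = 203.88.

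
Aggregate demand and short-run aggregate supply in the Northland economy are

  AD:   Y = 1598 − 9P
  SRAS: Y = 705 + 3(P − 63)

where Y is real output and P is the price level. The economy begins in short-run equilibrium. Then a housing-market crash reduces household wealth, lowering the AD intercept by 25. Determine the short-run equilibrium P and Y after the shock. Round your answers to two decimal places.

P = 88.08, Y = 780.25

This is a negative demand shock: AD shifts left.
New AD: Y = 1573 − 9P.
SRAS can be written Y = 516 + 3P.
Set AD = SRAS: 1573 − 9P = 516 + 3P, so 1057 = 12P and P = 88.08.
Substituting into AD, Y = 780.25.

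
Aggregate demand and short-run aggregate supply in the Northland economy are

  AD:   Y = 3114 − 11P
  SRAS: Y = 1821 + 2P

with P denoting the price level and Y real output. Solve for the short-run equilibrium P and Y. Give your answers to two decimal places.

P = 99.46, Y = 2019.92

Set AD = SRAS: 3114 − 11P = 1821 + 2P, so 1293 = 13P and P = 99.46.
Substituting into AD, Y = 3114 − 11P = 2019.92.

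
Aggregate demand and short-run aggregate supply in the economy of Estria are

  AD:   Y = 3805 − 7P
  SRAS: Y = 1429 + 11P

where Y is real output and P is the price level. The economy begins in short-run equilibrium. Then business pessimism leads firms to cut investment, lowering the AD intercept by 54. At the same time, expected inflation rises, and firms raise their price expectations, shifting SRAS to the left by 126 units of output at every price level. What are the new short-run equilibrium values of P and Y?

After both shocks: AD is Y = 3751 − 7P and SRAS is Y = 1303 + 11P.
Setting them equal: 2448 = 18P, so P = 136.
Y = 3751 − 7·136 = 2799.

P = 136, Y = 2799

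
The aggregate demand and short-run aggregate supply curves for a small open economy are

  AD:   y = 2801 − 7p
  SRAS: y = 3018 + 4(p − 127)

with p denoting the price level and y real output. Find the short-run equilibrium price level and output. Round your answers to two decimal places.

Write SRAS as y = 3018 + 4p − 508 = 2510 + 4p.
Set AD = SRAS: 2801 − 7p = 2510 + 4p, so 291 = 11p and p = 26.45.
Substituting into AD, y = 2801 − 7p = 2615.82.

p = 26.45, y = 2615.82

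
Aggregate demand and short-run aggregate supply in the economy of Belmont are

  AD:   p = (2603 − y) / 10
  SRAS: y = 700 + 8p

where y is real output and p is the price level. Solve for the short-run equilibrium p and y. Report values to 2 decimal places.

Rearrange AD to y = 2603 − 10p.
Set AD = SRAS: 2603 − 10p = 700 + 8p, so 1903 = 18p and p = 105.72.
Substituting into AD, y = 2603 − 10p = 1545.78.

p = 105.72, y = 1545.78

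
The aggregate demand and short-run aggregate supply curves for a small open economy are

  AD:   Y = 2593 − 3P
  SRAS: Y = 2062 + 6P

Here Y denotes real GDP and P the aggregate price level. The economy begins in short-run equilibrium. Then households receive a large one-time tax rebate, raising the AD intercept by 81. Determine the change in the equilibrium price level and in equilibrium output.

This is a positive demand shock: AD shifts right.
New AD: Y = 2674 − 3P.
Set AD = SRAS: 2674 − 3P = 2062 + 6P, so 612 = 9P and P = 68.
Y = 2674 − 3·68 = 2470.
Initially P = 59, Y = 2416, so ΔP = +9 and ΔY = +54.

ΔP = +9, ΔY = +54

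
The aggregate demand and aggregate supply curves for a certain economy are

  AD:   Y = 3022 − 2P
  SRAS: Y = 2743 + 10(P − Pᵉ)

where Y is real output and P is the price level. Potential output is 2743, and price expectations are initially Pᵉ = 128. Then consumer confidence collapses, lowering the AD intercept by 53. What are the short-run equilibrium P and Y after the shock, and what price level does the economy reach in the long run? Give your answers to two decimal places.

Short run: P = 125.50, Y = 2718.00. Long run: P = 113.00.

AD shifts left: new AD is Y = 2969 − 2P. With Pᵉ = 128, SRAS is Y = 1463 + 10P.
Short run: 2969 − 2P = 1463 + 10P gives 1506 = 12P, so P = 125.50 and Y = 2969 − 2P = 2718.00.
Y = 2718.00 is below potential 2743; expectations adjust and SRAS shifts right until Y = 2743.
Long run: on the new AD curve, 2743 = 2969 − 2P gives P = 113.00.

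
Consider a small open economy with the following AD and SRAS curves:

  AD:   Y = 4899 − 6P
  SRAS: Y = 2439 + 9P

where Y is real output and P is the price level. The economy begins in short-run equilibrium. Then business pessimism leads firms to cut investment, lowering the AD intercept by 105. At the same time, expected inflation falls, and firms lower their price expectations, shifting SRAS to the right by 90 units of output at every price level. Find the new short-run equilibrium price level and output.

After both shocks: AD is Y = 4794 − 6P and SRAS is Y = 2529 + 9P.
Setting them equal: 2265 = 15P, so P = 151.
Y = 4794 − 6·151 = 3888.

P = 151, Y = 3888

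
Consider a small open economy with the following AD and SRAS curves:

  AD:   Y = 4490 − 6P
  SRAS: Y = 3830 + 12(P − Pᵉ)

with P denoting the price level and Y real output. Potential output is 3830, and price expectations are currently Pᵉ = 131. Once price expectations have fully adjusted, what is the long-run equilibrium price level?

Long-run P = 110

Short run: with Pᵉ = 131, SRAS is Y = 2258 + 12P. Setting AD = SRAS gives 2232 = 18P, so P = 124 and Y = 4490 − 6·124 = 3746.
Output 3746 is below potential 3830, so over time expected prices fall and SRAS shifts right until Y returns to 3830.
Long run: Y = 3830 on the AD curve gives 3830 = 4490 − 6P, so P = 110.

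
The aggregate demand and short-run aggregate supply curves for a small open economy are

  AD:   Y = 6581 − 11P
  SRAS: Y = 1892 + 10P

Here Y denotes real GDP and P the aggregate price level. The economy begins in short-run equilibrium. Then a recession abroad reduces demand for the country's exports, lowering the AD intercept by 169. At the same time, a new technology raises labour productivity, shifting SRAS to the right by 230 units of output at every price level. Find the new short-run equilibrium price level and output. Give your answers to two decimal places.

P = 204.29, Y = 4164.86

After both shocks: AD is Y = 6412 − 11P and SRAS is Y = 2122 + 10P.
Setting them equal: 4290 = 21P, so P = 204.29.
Substituting into AD, Y = 4164.86.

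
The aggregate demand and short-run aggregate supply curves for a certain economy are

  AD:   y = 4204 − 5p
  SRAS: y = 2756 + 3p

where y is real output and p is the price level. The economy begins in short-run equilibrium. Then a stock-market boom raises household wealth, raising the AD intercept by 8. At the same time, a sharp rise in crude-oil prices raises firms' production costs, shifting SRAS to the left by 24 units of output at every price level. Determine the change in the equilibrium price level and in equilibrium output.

After both shocks: AD is y = 4212 − 5p and SRAS is y = 2732 + 3p.
Setting them equal: 1480 = 8p, so p = 185.
y = 4212 − 5·185 = 3287.
Initially p = 181, y = 3299, so Δp = +4 and Δy = -12.

Δp = +4, Δy = -12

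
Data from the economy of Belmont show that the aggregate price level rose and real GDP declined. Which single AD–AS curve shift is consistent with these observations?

P rose and Y fell. An AD shift moves P and Y in the same direction; an SRAS shift moves them in opposite directions.
Here P and Y moved in opposite directions, so the SRAS curve shifted.
Since Y fell, SRAS shifted left.

SRAS shifted left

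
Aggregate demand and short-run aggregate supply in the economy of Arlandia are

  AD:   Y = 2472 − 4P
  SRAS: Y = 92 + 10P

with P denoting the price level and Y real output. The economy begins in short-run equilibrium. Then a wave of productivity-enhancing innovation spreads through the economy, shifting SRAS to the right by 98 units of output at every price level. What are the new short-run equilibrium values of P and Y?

This is a positive supply shock: SRAS shifts right.
New SRAS: Y = 190 + 10P.
Set AD = SRAS: 2472 − 4P = 190 + 10P, so 2282 = 14P and P = 163.
Y = 2472 − 4·163 = 1820.

P = 163, Y = 1820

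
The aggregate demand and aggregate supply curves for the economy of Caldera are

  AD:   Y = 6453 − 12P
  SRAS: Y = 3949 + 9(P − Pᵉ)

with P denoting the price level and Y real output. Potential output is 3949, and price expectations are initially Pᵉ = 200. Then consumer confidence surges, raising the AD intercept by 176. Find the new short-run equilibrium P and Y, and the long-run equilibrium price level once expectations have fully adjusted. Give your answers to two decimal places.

Short run: P = 213.33, Y = 4069.00. Long run: P = 223.33.

AD shifts right: new AD is Y = 6629 − 12P. With Pᵉ = 200, SRAS is Y = 2149 + 9P.
Short run: 6629 − 12P = 2149 + 9P gives 4480 = 21P, so P = 213.33 and Y = 6629 − 12P = 4069.00.
Y = 4069.00 is above potential 3949; expectations adjust and SRAS shifts left until Y = 3949.
Long run: on the new AD curve, 3949 = 6629 − 12P gives P = 223.33.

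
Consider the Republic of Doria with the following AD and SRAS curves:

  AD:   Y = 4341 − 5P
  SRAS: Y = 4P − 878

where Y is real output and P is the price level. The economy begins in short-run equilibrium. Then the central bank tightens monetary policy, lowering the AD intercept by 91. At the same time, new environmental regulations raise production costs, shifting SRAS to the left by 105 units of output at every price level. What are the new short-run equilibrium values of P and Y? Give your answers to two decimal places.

After both shocks: AD is Y = 4250 − 5P and SRAS is Y = 4P − 983.
Setting them equal: 5233 = 9P, so P = 581.44.
Substituting into AD, Y = 1342.78.

P = 581.44, Y = 1342.78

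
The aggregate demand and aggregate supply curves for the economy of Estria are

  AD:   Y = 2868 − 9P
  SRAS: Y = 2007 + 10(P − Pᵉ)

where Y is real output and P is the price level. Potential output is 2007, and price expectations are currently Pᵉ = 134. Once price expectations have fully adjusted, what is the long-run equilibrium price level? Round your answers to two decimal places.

Long-run P = 95.67

Short run: with Pᵉ = 134, SRAS is Y = 667 + 10P. Setting AD = SRAS gives 2201 = 19P, so P = 115.84 and Y = 2868 − 9P = 1825.42.
Output 1825.42 is below potential 2007, so over time expected prices fall and SRAS shifts right until Y returns to 2007.
Long run: Y = 2007 on the AD curve gives 2007 = 2868 − 9P, so P = 95.67.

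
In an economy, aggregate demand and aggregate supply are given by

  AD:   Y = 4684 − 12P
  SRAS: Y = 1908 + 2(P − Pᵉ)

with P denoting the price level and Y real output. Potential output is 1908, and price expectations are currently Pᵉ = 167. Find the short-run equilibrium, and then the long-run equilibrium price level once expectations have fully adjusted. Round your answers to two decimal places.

Short run: P = 222.14, Y = 2018.29. Long run: P = 231.33.

Short run: with Pᵉ = 167, SRAS is Y = 1574 + 2P. Setting AD = SRAS gives 3110 = 14P, so P = 222.14 and Y = 4684 − 12P = 2018.29.
Output 2018.29 is above potential 1908, so over time expected prices rise and SRAS shifts left until Y returns to 1908.
Long run: Y = 1908 on the AD curve gives 1908 = 4684 − 12P, so P = 231.33.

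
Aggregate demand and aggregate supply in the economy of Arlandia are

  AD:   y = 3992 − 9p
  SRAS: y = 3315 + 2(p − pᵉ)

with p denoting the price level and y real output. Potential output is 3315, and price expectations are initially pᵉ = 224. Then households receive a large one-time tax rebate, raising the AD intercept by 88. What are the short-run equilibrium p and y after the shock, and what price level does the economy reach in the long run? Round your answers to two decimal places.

AD shifts right: new AD is y = 4080 − 9p. With pᵉ = 224, SRAS is y = 2867 + 2p.
Short run: 4080 − 9p = 2867 + 2p gives 1213 = 11p, so p = 110.27 and y = 4080 − 9p = 3087.55.
y = 3087.55 is below potential 3315; expectations adjust and SRAS shifts right until y = 3315.
Long run: on the new AD curve, 3315 = 4080 − 9p gives p = 85.00.

Short run: p = 110.27, y = 3087.55. Long run: p = 85.00.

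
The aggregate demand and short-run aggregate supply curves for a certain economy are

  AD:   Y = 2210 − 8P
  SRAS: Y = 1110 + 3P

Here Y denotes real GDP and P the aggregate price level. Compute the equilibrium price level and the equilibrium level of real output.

Set AD = SRAS: 2210 − 8P = 1110 + 3P, so 1100 = 11P and P = 100.
Then Y = 2210 − 8·100 = 1410.

P = 100, Y = 1410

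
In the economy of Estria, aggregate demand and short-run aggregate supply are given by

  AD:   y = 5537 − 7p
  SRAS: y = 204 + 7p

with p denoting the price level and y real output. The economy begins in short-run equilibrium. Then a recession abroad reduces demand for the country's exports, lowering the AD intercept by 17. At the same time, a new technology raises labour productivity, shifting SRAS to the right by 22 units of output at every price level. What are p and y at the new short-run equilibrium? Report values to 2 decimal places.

p = 378.14, y = 2873.00

After both shocks: AD is y = 5520 − 7p and SRAS is y = 226 + 7p.
Setting them equal: 5294 = 14p, so p = 378.14.
Substituting into AD, y = 2873.00.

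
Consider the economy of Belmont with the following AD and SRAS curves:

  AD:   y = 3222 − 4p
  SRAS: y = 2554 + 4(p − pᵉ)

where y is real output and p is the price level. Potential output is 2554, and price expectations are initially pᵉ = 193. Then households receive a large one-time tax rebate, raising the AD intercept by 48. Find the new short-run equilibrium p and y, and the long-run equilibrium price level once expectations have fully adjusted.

Short run: p = 186, y = 2526. Long run: p = 179.

AD shifts right: new AD is y = 3270 − 4p. With pᵉ = 193, SRAS is y = 1782 + 4p.
Short run: 3270 − 4p = 1782 + 4p gives 1488 = 8p, so p = 186 and y = 3270 − 4·186 = 2526.
y = 2526 is below potential 2554; expectations adjust and SRAS shifts right until y = 2554.
Long run: on the new AD curve, 2554 = 3270 − 4p gives p = 179.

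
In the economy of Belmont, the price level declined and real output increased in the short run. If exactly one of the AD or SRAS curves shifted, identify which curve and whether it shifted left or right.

SRAS shifted right

P fell and Y rose. An AD shift moves P and Y in the same direction; an SRAS shift moves them in opposite directions.
Here P and Y moved in opposite directions, so the SRAS curve shifted.
Since Y rose, SRAS shifted right.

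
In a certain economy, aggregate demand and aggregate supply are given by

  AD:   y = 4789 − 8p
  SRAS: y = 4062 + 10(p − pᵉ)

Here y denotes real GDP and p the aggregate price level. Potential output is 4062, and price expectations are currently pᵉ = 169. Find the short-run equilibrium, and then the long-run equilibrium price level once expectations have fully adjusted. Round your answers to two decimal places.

Short run: with pᵉ = 169, SRAS is y = 2372 + 10p. Setting AD = SRAS gives 2417 = 18p, so p = 134.28 and y = 4789 − 8p = 3714.78.
Output 3714.78 is below potential 4062, so over time expected prices fall and SRAS shifts right until y returns to 4062.
Long run: y = 4062 on the AD curve gives 4062 = 4789 − 8p, so p = 90.88.

Short run: p = 134.28, y = 3714.78. Long run: p = 90.88.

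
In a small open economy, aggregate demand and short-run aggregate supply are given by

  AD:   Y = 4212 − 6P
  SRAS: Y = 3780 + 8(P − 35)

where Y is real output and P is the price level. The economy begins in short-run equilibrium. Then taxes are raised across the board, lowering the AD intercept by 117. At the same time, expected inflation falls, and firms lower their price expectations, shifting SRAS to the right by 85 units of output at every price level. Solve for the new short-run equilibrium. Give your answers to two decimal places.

After both shocks: AD is Y = 4095 − 6P and SRAS is Y = 3585 + 8P.
Setting them equal: 510 = 14P, so P = 36.43.
Substituting into AD, Y = 3876.43.

P = 36.43, Y = 3876.43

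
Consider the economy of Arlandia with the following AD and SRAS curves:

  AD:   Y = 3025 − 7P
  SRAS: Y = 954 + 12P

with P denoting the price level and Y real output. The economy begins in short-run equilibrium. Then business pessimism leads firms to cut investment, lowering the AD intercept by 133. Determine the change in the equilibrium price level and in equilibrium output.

ΔP = -7, ΔY = -84

This is a negative demand shock: AD shifts left.
New AD: Y = 2892 − 7P.
Set AD = SRAS: 2892 − 7P = 954 + 12P, so 1938 = 19P and P = 102.
Y = 2892 − 7·102 = 2178.
Initially P = 109, Y = 2262, so ΔP = -7 and ΔY = -84.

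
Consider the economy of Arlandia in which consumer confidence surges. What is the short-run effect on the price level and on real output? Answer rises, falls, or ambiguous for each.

This is a positive demand shock: AD shifts right.
Moving along the upward-sloping SRAS curve, P rises and Y rises.

Price level: rises; output: rises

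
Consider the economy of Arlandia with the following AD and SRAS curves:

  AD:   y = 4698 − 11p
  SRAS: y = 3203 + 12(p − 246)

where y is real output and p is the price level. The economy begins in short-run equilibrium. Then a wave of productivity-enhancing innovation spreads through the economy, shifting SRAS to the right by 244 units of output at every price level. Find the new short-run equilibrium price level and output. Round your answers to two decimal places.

p = 182.74, y = 2687.87

This is a positive supply shock: SRAS shifts right.
New SRAS: y = 495 + 12p.
Set AD = SRAS: 4698 − 11p = 495 + 12p, so 4203 = 23p and p = 182.74.
Substituting into AD, y = 2687.87.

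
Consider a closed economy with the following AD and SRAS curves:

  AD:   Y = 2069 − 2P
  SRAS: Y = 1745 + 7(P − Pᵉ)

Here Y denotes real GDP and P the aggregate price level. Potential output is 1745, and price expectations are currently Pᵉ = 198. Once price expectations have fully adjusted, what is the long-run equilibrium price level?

Short run: with Pᵉ = 198, SRAS is Y = 359 + 7P. Setting AD = SRAS gives 1710 = 9P, so P = 190 and Y = 2069 − 2·190 = 1689.
Output 1689 is below potential 1745, so over time expected prices fall and SRAS shifts right until Y returns to 1745.
Long run: Y = 1745 on the AD curve gives 1745 = 2069 − 2P, so P = 162.

Long-run P = 162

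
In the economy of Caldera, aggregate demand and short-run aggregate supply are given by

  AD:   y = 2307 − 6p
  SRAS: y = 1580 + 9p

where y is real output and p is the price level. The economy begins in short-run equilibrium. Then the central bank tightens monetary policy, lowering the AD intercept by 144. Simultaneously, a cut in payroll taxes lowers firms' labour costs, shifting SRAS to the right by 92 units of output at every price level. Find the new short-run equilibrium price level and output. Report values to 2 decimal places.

p = 32.73, y = 1966.60

After both shocks: AD is y = 2163 − 6p and SRAS is y = 1672 + 9p.
Setting them equal: 491 = 15p, so p = 32.73.
Substituting into AD, y = 1966.60.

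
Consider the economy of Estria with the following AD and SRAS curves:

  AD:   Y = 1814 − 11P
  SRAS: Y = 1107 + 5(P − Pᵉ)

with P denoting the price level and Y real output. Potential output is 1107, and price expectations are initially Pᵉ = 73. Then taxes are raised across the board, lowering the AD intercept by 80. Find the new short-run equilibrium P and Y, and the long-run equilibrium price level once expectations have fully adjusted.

Short run: P = 62, Y = 1052. Long run: P = 57.

AD shifts left: new AD is Y = 1734 − 11P. With Pᵉ = 73, SRAS is Y = 742 + 5P.
Short run: 1734 − 11P = 742 + 5P gives 992 = 16P, so P = 62 and Y = 1734 − 11·62 = 1052.
Y = 1052 is below potential 1107; expectations adjust and SRAS shifts right until Y = 1107.
Long run: on the new AD curve, 1107 = 1734 − 11P gives P = 57.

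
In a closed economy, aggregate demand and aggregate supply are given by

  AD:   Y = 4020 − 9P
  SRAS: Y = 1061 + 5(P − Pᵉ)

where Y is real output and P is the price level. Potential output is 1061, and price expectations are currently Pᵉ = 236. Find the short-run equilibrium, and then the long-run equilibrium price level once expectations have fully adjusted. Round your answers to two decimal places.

Short run: with Pᵉ = 236, SRAS is Y = 5P − 119. Setting AD = SRAS gives 4139 = 14P, so P = 295.64 and Y = 4020 − 9P = 1359.21.
Output 1359.21 is above potential 1061, so over time expected prices rise and SRAS shifts left until Y returns to 1061.
Long run: Y = 1061 on the AD curve gives 1061 = 4020 − 9P, so P = 328.78.

Short run: P = 295.64, Y = 1359.21. Long run: P = 328.78.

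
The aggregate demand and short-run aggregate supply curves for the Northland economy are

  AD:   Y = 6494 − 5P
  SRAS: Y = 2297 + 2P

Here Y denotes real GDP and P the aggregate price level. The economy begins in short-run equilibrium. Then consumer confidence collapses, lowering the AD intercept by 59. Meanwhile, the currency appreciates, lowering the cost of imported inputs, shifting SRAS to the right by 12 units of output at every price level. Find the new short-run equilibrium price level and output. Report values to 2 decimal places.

P = 589.43, Y = 3487.86

After both shocks: AD is Y = 6435 − 5P and SRAS is Y = 2309 + 2P.
Setting them equal: 4126 = 7P, so P = 589.43.
Substituting into AD, Y = 3487.86.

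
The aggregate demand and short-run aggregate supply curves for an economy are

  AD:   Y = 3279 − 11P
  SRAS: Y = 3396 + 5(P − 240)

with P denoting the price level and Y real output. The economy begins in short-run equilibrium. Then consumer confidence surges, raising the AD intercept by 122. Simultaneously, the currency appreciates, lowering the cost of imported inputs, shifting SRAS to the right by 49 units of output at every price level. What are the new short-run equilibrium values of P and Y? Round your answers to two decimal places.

After both shocks: AD is Y = 3401 − 11P and SRAS is Y = 2245 + 5P.
Setting them equal: 1156 = 16P, so P = 72.25.
Substituting into AD, Y = 2606.25.

P = 72.25, Y = 2606.25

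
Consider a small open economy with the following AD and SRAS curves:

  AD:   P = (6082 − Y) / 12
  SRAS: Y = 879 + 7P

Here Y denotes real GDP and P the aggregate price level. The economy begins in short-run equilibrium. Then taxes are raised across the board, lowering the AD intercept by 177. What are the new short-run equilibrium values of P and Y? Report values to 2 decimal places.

This is a negative demand shock: AD shifts left.
New AD: Y = 5905 − 12P.
Set AD = SRAS: 5905 − 12P = 879 + 7P, so 5026 = 19P and P = 264.53.
Substituting into AD, Y = 2730.68.

P = 264.53, Y = 2730.68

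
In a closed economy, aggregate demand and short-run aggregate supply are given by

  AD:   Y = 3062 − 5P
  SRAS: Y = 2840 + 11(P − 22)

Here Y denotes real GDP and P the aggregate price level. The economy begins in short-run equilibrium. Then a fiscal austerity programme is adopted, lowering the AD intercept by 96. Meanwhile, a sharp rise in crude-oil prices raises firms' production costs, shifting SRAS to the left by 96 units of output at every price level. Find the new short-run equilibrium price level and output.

P = 29, Y = 2821

After both shocks: AD is Y = 2966 − 5P and SRAS is Y = 2502 + 11P.
Setting them equal: 464 = 16P, so P = 29.
Y = 2966 − 5·29 = 2821.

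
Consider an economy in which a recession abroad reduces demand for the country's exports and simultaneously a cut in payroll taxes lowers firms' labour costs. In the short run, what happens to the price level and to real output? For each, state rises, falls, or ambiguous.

Price level: falls; output: ambiguous

The first event is a negative demand shock: AD shifts left, which by itself pushes P down and Y down.
The second is a favourable supply shock: SRAS shifts right, which by itself pushes P down and Y up.
Both shocks push P down, so P falls. The two shocks push Y in opposite directions, so the effect on Y is ambiguous.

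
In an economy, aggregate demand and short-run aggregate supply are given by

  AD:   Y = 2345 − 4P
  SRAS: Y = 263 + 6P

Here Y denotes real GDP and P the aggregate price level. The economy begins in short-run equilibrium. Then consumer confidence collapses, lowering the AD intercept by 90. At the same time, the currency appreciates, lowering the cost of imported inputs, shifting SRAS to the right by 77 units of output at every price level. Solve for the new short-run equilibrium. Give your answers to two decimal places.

P = 191.50, Y = 1489.00

After both shocks: AD is Y = 2255 − 4P and SRAS is Y = 340 + 6P.
Setting them equal: 1915 = 10P, so P = 191.50.
Substituting into AD, Y = 1489.00.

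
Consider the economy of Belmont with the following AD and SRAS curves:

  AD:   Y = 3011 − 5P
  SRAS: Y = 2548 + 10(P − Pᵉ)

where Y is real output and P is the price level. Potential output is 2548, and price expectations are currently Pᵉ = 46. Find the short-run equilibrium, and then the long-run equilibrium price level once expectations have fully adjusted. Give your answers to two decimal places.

Short run: P = 61.53, Y = 2703.33. Long run: P = 92.60.

Short run: with Pᵉ = 46, SRAS is Y = 2088 + 10P. Setting AD = SRAS gives 923 = 15P, so P = 61.53 and Y = 3011 − 5P = 2703.33.
Output 2703.33 is above potential 2548, so over time expected prices rise and SRAS shifts left until Y returns to 2548.
Long run: Y = 2548 on the AD curve gives 2548 = 3011 − 5P, so P = 92.60.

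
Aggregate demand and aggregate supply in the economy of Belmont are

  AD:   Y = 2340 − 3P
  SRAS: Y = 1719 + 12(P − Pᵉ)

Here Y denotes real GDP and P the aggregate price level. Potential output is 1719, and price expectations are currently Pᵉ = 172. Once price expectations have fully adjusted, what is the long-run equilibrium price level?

Short run: with Pᵉ = 172, SRAS is Y = 12P − 345. Setting AD = SRAS gives 2685 = 15P, so P = 179 and Y = 2340 − 3·179 = 1803.
Output 1803 is above potential 1719, so over time expected prices rise and SRAS shifts left until Y returns to 1719.
Long run: Y = 1719 on the AD curve gives 1719 = 2340 − 3P, so P = 207.

Long-run P = 207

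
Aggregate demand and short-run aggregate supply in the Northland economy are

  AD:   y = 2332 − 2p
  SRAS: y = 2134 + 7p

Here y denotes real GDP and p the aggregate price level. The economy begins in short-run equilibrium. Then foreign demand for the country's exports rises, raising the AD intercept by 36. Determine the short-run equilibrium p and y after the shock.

p = 26, y = 2316

This is a positive demand shock: AD shifts right.
New AD: y = 2368 − 2p.
Set AD = SRAS: 2368 − 2p = 2134 + 7p, so 234 = 9p and p = 26.
y = 2368 − 2·26 = 2316.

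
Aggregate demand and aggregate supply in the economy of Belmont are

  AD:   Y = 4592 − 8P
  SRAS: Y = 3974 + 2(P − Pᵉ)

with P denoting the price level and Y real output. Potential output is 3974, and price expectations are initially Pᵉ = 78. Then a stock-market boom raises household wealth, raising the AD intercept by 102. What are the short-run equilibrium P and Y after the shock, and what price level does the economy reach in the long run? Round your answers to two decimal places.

AD shifts right: new AD is Y = 4694 − 8P. With Pᵉ = 78, SRAS is Y = 3818 + 2P.
Short run: 4694 − 8P = 3818 + 2P gives 876 = 10P, so P = 87.60 and Y = 4694 − 8P = 3993.20.
Y = 3993.20 is above potential 3974; expectations adjust and SRAS shifts left until Y = 3974.
Long run: on the new AD curve, 3974 = 4694 − 8P gives P = 90.00.

Short run: P = 87.60, Y = 3993.20. Long run: P = 90.00.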